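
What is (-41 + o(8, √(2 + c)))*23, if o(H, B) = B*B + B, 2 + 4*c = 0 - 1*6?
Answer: -943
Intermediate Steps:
c = -2 (c = -½ + (0 - 1*6)/4 = -½ + (0 - 6)/4 = -½ + (¼)*(-6) = -½ - 3/2 = -2)
o(H, B) = B + B² (o(H, B) = B² + B = B + B²)
(-41 + o(8, √(2 + c)))*23 = (-41 + √(2 - 2)*(1 + √(2 - 2)))*23 = (-41 + √0*(1 + √0))*23 = (-41 + 0*(1 + 0))*23 = (-41 + 0*1)*23 = (-41 + 0)*23 = -41*23 = -943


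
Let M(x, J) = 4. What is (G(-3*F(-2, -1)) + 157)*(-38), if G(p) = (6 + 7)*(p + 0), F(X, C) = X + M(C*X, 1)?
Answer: -3002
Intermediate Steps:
F(X, C) = 4 + X (F(X, C) = X + 4 = 4 + X)
G(p) = 13*p
(G(-3*F(-2, -1)) + 157)*(-38) = (13*(-3*(4 - 2)) + 157)*(-38) = (13*(-3*2) + 157)*(-38) = (13*(-6) + 157)*(-38) = (-78 + 157)*(-38) = 79*(-38) = -3002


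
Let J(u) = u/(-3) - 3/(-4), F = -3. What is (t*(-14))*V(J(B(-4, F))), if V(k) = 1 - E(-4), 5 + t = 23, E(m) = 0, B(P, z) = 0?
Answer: -252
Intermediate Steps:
t = 18 (t = -5 + 23 = 18)
J(u) = ¾ - u/3 (J(u) = u*(-⅓) - 3*(-¼) = -u/3 + ¾ = ¾ - u/3)
V(k) = 1 (V(k) = 1 - 1*0 = 1 + 0 = 1)
(t*(-14))*V(J(B(-4, F))) = (18*(-14))*1 = -252*1 = -252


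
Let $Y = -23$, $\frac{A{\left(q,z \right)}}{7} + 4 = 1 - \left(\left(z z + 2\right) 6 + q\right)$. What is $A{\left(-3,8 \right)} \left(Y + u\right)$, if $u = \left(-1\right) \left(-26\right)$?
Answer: $-8316$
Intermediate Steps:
$u = 26$
$A{\left(q,z \right)} = -105 - 42 z^{2} - 7 q$ ($A{\left(q,z \right)} = -28 + 7 \left(1 - \left(\left(z z + 2\right) 6 + q\right)\right) = -28 + 7 \left(1 - \left(\left(z^{2} + 2\right) 6 + q\right)\right) = -28 + 7 \left(1 - \left(\left(2 + z^{2}\right) 6 + q\right)\right) = -28 + 7 \left(1 - \left(\left(12 + 6 z^{2}\right) + q\right)\right) = -28 + 7 \left(1 - \left(12 + q + 6 z^{2}\right)\right) = -28 + 7 \left(-11 - q - 6 z^{2}\right) = -28 - \left(77 + 7 q + 42 z^{2}\right) = -105 - 42 z^{2} - 7 q$)
$A{\left(-3,8 \right)} \left(Y + u\right) = \left(-105 - 42 \cdot 8^{2} - -21\right) \left(-23 + 26\right) = \left(-105 - 2688 + 21\right) 3 = \left(-2772\right) 3 = -8316$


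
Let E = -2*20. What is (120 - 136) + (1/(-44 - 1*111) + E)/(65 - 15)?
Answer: -130201/7750 ≈ -16.800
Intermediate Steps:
E = -40
(120 - 136) + (1/(-44 - 1*111) + E)/(65 - 15) = (120 - 136) + (1/(-44 - 1*111) - 40)/(65 - 15) = -16 + (1/(-44 - 111) - 40)/50 = -16 + (1/(-155) - 40)*(1/50) = -16 + (-1/155 - 40)*(1/50) = -16 - 6201/155*1/50 = -16 - 6201/7750 = -130201/7750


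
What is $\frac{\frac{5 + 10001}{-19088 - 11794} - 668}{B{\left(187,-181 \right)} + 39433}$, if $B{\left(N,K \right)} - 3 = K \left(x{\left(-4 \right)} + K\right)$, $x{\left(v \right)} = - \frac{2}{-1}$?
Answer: $- \frac{10319591}{1109204235} \approx -0.0093036$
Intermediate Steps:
$x{\left(v \right)} = 2$ ($x{\left(v \right)} = \left(-2\right) \left(-1\right) = 2$)
$B{\left(N,K \right)} = 3 + K \left(2 + K\right)$
$\frac{\frac{5 + 10001}{-19088 - 11794} - 668}{B{\left(187,-181 \right)} + 39433} = \frac{\frac{5 + 10001}{-19088 - 11794} - 668}{\left(3 + \left(-181\right)^{2} + 2 \left(-181\right)\right) + 39433} = \frac{\frac{10006}{-30882} - 668}{\left(3 + 32761 - 362\right) + 39433} = \frac{10006 \left(- \frac{1}{30882}\right) - 668}{32402 + 39433} = \frac{- \frac{5003}{15441} - 668}{71835} = \left(- \frac{10319591}{15441}\right) \frac{1}{71835} = - \frac{10319591}{1109204235}$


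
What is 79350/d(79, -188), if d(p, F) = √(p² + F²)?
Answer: 15870*√41585/8317 ≈ 389.12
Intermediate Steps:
d(p, F) = √(F² + p²)
79350/d(79, -188) = 79350/(√((-188)² + 79²)) = 79350/(√(35344 + 6241)) = 79350/(√41585) = 79350*(√41585/41585) = 15870*√41585/8317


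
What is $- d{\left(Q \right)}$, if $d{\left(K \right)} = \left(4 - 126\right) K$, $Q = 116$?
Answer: $14152$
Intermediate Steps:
$d{\left(K \right)} = - 122 K$ ($d{\left(K \right)} = \left(4 - 126\right) K = - 122 K$)
$- d{\left(Q \right)} = - \left(-122\right) 116 = \left(-1\right) \left(-14152\right) = 14152$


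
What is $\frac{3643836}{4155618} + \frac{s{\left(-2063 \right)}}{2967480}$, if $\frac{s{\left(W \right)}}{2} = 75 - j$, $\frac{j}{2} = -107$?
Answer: $\frac{901284366707}{1027642775220} \approx 0.87704$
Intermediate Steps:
$j = -214$ ($j = 2 \left(-107\right) = -214$)
$s{\left(W \right)} = 578$ ($s{\left(W \right)} = 2 \left(75 - -214\right) = 2 \left(75 + 214\right) = 2 \cdot 289 = 578$)
$\frac{3643836}{4155618} + \frac{s{\left(-2063 \right)}}{2967480} = \frac{3643836}{4155618} + \frac{578}{2967480} = 3643836 \cdot \frac{1}{4155618} + 578 \cdot \frac{1}{2967480} = \frac{607306}{692603} + \frac{289}{1483740} = \frac{901284366707}{1027642775220}$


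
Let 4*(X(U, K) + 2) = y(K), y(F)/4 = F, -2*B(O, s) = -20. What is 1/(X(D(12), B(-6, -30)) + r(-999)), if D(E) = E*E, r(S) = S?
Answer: -1/991 ≈ -0.0010091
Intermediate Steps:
B(O, s) = 10 (B(O, s) = -½*(-20) = 10)
D(E) = E²
y(F) = 4*F
X(U, K) = -2 + K (X(U, K) = -2 + (4*K)/4 = -2 + K)
1/(X(D(12), B(-6, -30)) + r(-999)) = 1/((-2 + 10) - 999) = 1/(8 - 999) = 1/(-991) = -1/991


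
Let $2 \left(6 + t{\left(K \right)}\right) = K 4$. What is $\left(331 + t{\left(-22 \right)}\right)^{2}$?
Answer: $78961$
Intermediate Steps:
$t{\left(K \right)} = -6 + 2 K$ ($t{\left(K \right)} = -6 + \frac{K 4}{2} = -6 + \frac{4 K}{2} = -6 + 2 K$)
$\left(331 + t{\left(-22 \right)}\right)^{2} = \left(331 + \left(-6 + 2 \left(-22\right)\right)\right)^{2} = \left(331 - 50\right)^{2} = 281^{2} = 78961$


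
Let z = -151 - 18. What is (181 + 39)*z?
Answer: -37180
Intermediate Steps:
z = -169
(181 + 39)*z = (181 + 39)*(-169) = 220*(-169) = -37180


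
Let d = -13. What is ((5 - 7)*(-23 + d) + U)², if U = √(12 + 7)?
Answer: (72 + √19)² ≈ 5830.7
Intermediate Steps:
U = √19 ≈ 4.3589
((5 - 7)*(-23 + d) + U)² = ((5 - 7)*(-23 - 13) + √19)² = (-2*(-36) + √19)² = (72 + √19)²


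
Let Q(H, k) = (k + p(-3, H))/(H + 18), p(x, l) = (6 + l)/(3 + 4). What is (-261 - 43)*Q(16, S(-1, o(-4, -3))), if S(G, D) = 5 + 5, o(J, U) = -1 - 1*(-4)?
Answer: -13984/119 ≈ -117.51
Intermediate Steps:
o(J, U) = 3 (o(J, U) = -1 + 4 = 3)
p(x, l) = 6/7 + l/7 (p(x, l) = (6 + l)/7 = (6 + l)*(1/7) = 6/7 + l/7)
S(G, D) = 10
Q(H, k) = (6/7 + k + H/7)/(18 + H) (Q(H, k) = (k + (6/7 + H/7))/(H + 18) = (6/7 + k + H/7)/(18 + H))
(-261 - 43)*Q(16, S(-1, o(-4, -3))) = (-261 - 43)*((6 + 16 + 7*10)/(7*(18 + 16))) = -304*(6 + 16 + 70)/(7*34) = -304*92/(7*34) = -304*46/119 = -13984/119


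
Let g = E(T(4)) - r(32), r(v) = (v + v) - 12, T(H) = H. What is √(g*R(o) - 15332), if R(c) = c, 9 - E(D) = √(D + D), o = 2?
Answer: √(-15418 - 4*√2) ≈ 124.19*I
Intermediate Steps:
E(D) = 9 - √2*√D (E(D) = 9 - √(D + D) = 9 - √(2*D) = 9 - √2*√D)
r(v) = -12 + 2*v (r(v) = 2*v - 12 = -12 + 2*v)
g = -43 - 2*√2 (g = (9 - √2*√4) - (-12 + 2*32) = (9 - 1*√2*2) - (-12 + 64) = (9 - 2*√2) - 1*52 = (9 - 2*√2) - 52 = -43 - 2*√2 ≈ -45.828)
√(g*R(o) - 15332) = √((-43 - 2*√2)*2 - 15332) = √((-86 - 4*√2) - 15332) = √(-15418 - 4*√2)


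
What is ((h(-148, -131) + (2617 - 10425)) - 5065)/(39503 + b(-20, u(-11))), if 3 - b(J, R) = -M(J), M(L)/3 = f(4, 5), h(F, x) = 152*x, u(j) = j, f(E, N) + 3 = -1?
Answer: -32785/39494 ≈ -0.83013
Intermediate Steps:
f(E, N) = -4 (f(E, N) = -3 - 1 = -4)
M(L) = -12 (M(L) = 3*(-4) = -12)
b(J, R) = -9 (b(J, R) = 3 - (-1)*(-12) = 3 - 1*12 = 3 - 12 = -9)
((h(-148, -131) + (2617 - 10425)) - 5065)/(39503 + b(-20, u(-11))) = ((152*(-131) + (2617 - 10425)) - 5065)/(39503 - 9) = ((-19912 - 7808) - 5065)/39494 = (-27720 - 5065)*(1/39494) = -32785*1/39494 = -32785/39494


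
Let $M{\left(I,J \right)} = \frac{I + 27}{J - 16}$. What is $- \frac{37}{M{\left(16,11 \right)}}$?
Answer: $\frac{185}{43} \approx 4.3023$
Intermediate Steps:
$M{\left(I,J \right)} = \frac{27 + I}{-16 + J}$
$- \frac{37}{M{\left(16,11 \right)}} = - \frac{37}{\frac{1}{-16 + 11} \left(27 + 16\right)} = - \frac{37}{\frac{1}{-5} \cdot 43} = - \frac{37}{\left(- \frac{1}{5}\right) 43} = - \frac{37}{- \frac{43}{5}} = \left(-37\right) \left(- \frac{5}{43}\right) = \frac{185}{43}$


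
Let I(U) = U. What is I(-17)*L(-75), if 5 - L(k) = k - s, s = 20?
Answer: -1700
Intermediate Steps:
L(k) = 25 - k (L(k) = 5 - (k - 1*20) = 5 - (k - 20) = 5 - (-20 + k) = 5 + (20 - k) = 25 - k)
I(-17)*L(-75) = -17*(25 - 1*(-75)) = -17*(25 + 75) = -17*100 = -1700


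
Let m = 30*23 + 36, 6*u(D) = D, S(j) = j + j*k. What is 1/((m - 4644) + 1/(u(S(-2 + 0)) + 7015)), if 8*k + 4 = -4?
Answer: -7015/27484769 ≈ -0.00025523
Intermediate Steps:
k = -1 (k = -1/2 + (1/8)*(-4) = -1/2 - 1/2 = -1)
S(j) = 0 (S(j) = j + j*(-1) = j - j = 0)
u(D) = D/6
m = 726 (m = 690 + 36 = 726)
1/((m - 4644) + 1/(u(S(-2 + 0)) + 7015)) = 1/((726 - 4644) + 1/((1/6)*0 + 7015)) = 1/(-3918 + 1/(0 + 7015)) = 1/(-3918 + 1/7015) = 1/(-27484769/7015) = -7015/27484769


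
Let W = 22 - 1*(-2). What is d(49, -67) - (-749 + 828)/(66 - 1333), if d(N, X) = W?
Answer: 30487/1267 ≈ 24.062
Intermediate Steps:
W = 24 (W = 22 + 2 = 24)
d(N, X) = 24
d(49, -67) - (-749 + 828)/(66 - 1333) = 24 - (-749 + 828)/(66 - 1333) = 24 - 79/(-1267) = 24 - 79*(-1)/1267 = 24 - 1*(-79/1267) = 24 + 79/1267 = 30487/1267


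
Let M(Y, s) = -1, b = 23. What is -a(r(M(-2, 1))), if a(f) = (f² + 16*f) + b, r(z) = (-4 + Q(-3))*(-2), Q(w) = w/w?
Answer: -155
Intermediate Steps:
Q(w) = 1
r(z) = 6 (r(z) = (-4 + 1)*(-2) = -3*(-2) = 6)
a(f) = 23 + f² + 16*f (a(f) = (f² + 16*f) + 23 = 23 + f² + 16*f)
-a(r(M(-2, 1))) = -(23 + 6² + 16*6) = -(23 + 36 + 96) = -1*155 = -155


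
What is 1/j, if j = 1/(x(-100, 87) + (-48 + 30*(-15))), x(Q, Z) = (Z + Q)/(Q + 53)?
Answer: -23393/47 ≈ -497.72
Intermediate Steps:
x(Q, Z) = (Q + Z)/(53 + Q)
j = -47/23393 (j = 1/((-100 + 87)/(53 - 100) + (-48 + 30*(-15))) = 1/(-13/(-47) + (-48 - 450)) = 1/(-1/47*(-13) - 498) = 1/(13/47 - 498) = 1/(-23393/47) = -47/23393 ≈ -0.0020091)
1/j = 1/(-47/23393) = -23393/47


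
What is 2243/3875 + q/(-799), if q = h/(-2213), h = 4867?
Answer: 3984903066/6851724625 ≈ 0.58159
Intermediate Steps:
q = -4867/2213 (q = 4867/(-2213) = 4867*(-1/2213) = -4867/2213 ≈ -2.1993)
2243/3875 + q/(-799) = 2243/3875 - 4867/2213/(-799) = 2243*(1/3875) - 4867/2213*(-1/799) = 2243/3875 + 4867/1768187 = 3984903066/6851724625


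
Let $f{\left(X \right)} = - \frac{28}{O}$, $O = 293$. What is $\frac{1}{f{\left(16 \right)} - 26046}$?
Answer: $- \frac{293}{7631506} \approx -3.8393 \cdot 10^{-5}$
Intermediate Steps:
$f{\left(X \right)} = - \frac{28}{293}$
$\frac{1}{f{\left(16 \right)} - 26046} = \frac{1}{- \frac{28}{293} - 26046} = \frac{1}{- \frac{7631506}{293}} = - \frac{293}{7631506}$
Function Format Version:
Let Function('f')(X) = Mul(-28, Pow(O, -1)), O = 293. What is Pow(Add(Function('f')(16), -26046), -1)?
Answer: Rational(-293, 7631506) ≈ -3.8393e-5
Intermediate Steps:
Function('f')(X) = Rational(-28, 293) (Function('f')(X) = Mul(-28, Pow(293, -1)) = Mul(-28, Rational(1, 293)) = Rational(-28, 293))
Pow(Add(Function('f')(16), -26046), -1) = Pow(Add(Rational(-28, 293), -26046), -1) = Pow(Rational(-7631506, 293), -1) = Rational(-293, 7631506)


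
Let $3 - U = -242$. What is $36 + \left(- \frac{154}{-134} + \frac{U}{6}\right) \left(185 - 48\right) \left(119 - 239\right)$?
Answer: $- \frac{46240568}{67} \approx -6.9016 \cdot 10^{5}$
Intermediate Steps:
$U = 245$ ($U = 3 - -242 = 3 + 242 = 245$)
$36 + \left(- \frac{154}{-134} + \frac{U}{6}\right) \left(185 - 48\right) \left(119 - 239\right) = 36 + \left(- \frac{154}{-134} + \frac{245}{6}\right) \left(185 - 48\right) \left(119 - 239\right) = 36 + \left(\left(-154\right) \left(- \frac{1}{134}\right) + 245 \cdot \frac{1}{6}\right) 137 \left(-120\right) = 36 + \left(\frac{77}{67} + \frac{245}{6}\right) \left(-16440\right) = 36 + \frac{16877}{402} \left(-16440\right) = 36 - \frac{46242980}{67} = - \frac{46240568}{67}$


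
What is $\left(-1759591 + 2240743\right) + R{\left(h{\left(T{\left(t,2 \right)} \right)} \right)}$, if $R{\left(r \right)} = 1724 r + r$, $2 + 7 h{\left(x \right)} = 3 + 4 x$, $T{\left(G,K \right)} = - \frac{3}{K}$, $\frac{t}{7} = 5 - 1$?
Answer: $\frac{3359439}{7} \approx 4.7992 \cdot 10^{5}$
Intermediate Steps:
$t = 28$ ($t = 7 \left(5 - 1\right) = 7 \cdot 4 = 28$)
$h{\left(x \right)} = \frac{1}{7} + \frac{4 x}{7}$ ($h{\left(x \right)} = - \frac{2}{7} + \frac{3 + 4 x}{7} = - \frac{2}{7} + \left(\frac{3}{7} + \frac{4 x}{7}\right) = \frac{1}{7} + \frac{4 x}{7}$)
$R{\left(r \right)} = 1725 r$
$\left(-1759591 + 2240743\right) + R{\left(h{\left(T{\left(t,2 \right)} \right)} \right)} = \left(-1759591 + 2240743\right) + 1725 \left(\frac{1}{7} + \frac{4 \left(- \frac{3}{2}\right)}{7}\right) = 481152 + 1725 \left(\frac{1}{7} + \frac{4 \left(\left(-3\right) \frac{1}{2}\right)}{7}\right) = 481152 + 1725 \left(\frac{1}{7} + \frac{4}{7} \left(- \frac{3}{2}\right)\right) = 481152 + 1725 \left(\frac{1}{7} - \frac{6}{7}\right) = 481152 + 1725 \left(- \frac{5}{7}\right) = 481152 - \frac{8625}{7} = \frac{3359439}{7}$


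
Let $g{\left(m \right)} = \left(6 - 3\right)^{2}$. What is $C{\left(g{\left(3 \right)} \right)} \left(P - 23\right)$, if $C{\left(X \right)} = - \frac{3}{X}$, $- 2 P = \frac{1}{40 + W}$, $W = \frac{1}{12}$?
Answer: $\frac{11069}{1443} \approx 7.6708$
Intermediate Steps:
$W = \frac{1}{12} \approx 0.083333$
$P = - \frac{6}{481}$ ($P = - \frac{1}{2 \left(40 + \frac{1}{12}\right)} = - \frac{1}{2 \cdot \frac{481}{12}} = \left(- \frac{1}{2}\right) \frac{12}{481} = - \frac{6}{481} \approx -0.012474$)
$g{\left(m \right)} = 9$ ($g{\left(m \right)} = 3^{2} = 9$)
$C{\left(g{\left(3 \right)} \right)} \left(P - 23\right) = - \frac{3}{9} \left(- \frac{6}{481} - 23\right) = \left(-3\right) \frac{1}{9} \left(- \frac{11069}{481}\right) = \left(- \frac{1}{3}\right) \left(- \frac{11069}{481}\right) = \frac{11069}{1443}$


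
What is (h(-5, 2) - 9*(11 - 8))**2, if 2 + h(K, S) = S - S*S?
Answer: 961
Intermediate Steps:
h(K, S) = -2 + S - S**2 (h(K, S) = -2 + (S - S*S) = -2 + (S - S**2) = -2 + S - S**2)
(h(-5, 2) - 9*(11 - 8))**2 = ((-2 + 2 - 1*2**2) - 9*(11 - 8))**2 = ((-2 + 2 - 1*4) - 9*3)**2 = ((-2 + 2 - 4) - 27)**2 = (-4 - 27)**2 = (-31)**2 = 961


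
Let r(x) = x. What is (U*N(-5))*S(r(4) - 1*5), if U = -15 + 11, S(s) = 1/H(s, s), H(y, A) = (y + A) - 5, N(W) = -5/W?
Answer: 4/7 ≈ 0.57143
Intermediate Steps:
H(y, A) = -5 + A + y (H(y, A) = (A + y) - 5 = -5 + A + y)
S(s) = 1/(-5 + 2*s) (S(s) = 1/(-5 + s + s) = 1/(-5 + 2*s))
U = -4
(U*N(-5))*S(r(4) - 1*5) = (-(-20)/(-5))/(-5 + 2*(4 - 1*5)) = (-(-20)*(-1)/5)/(-5 + 2*(4 - 5)) = (-4*1)/(-5 + 2*(-1)) = -4/(-5 - 2) = -4/(-7) = -4*(-⅐) = 4/7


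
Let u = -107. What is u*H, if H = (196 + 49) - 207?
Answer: -4066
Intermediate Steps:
H = 38 (H = 245 - 207 = 38)
u*H = -107*38 = -4066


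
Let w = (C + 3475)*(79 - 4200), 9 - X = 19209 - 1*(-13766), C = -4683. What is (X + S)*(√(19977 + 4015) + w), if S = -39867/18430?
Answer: -15591500210884/95 - 6263951*√5998/95 ≈ -1.6413e+11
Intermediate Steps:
X = -32966 (X = 9 - (19209 - 1*(-13766)) = 9 - (19209 + 13766) = 9 - 1*32975 = 9 - 32975 = -32966)
w = 4978168 (w = (-4683 + 3475)*(79 - 4200) = -1208*(-4121) = 4978168)
S = -411/190 (S = -39867*1/18430 = -411/190 ≈ -2.1632)
(X + S)*(√(19977 + 4015) + w) = (-32966 - 411/190)*(√(19977 + 4015) + 4978168) = -6263951*(√23992 + 4978168)/190 = -6263951*(2*√5998 + 4978168)/190 = -6263951*(4978168 + 2*√5998)/190 = -15591500210884/95 - 6263951*√5998/95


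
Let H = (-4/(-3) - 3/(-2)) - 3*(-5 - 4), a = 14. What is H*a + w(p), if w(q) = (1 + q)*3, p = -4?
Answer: 1226/3 ≈ 408.67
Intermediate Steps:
w(q) = 3 + 3*q
H = 179/6 (H = (-4*(-⅓) - 3*(-½)) - 3*(-9) = (4/3 + 3/2) + 27 = 17/6 + 27 = 179/6 ≈ 29.833)
H*a + w(p) = (179/6)*14 + (3 + 3*(-4)) = 1253/3 + (3 - 12) = 1253/3 - 9 = 1226/3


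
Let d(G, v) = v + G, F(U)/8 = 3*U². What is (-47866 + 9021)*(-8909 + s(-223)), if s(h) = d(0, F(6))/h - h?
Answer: 75275472490/223 ≈ 3.3756e+8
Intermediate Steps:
F(U) = 24*U² (F(U) = 8*(3*U²) = 24*U²)
d(G, v) = G + v
s(h) = -h + 864/h (s(h) = (0 + 24*6²)/h - h = (0 + 24*36)/h - h = (0 + 864)/h - h = 864/h - h = -h + 864/h)
(-47866 + 9021)*(-8909 + s(-223)) = (-47866 + 9021)*(-8909 + (-1*(-223) + 864/(-223))) = -38845*(-8909 + (223 + 864*(-1/223))) = -38845*(-8909 + (223 - 864/223)) = -38845*(-8909 + 48865/223) = -38845*(-1937842/223) = 75275472490/223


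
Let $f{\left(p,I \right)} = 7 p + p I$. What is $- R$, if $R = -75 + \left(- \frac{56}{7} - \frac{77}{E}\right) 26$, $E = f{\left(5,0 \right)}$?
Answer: $\frac{1701}{5} \approx 340.2$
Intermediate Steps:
$f{\left(p,I \right)} = 7 p + I p$
$E = 35$ ($E = 5 \left(7 + 0\right) = 5 \cdot 7 = 35$)
$R = - \frac{1701}{5}$ ($R = -75 + \left(- \frac{56}{7} - \frac{77}{35}\right) 26 = -75 + \left(\left(-56\right) \frac{1}{7} - \frac{11}{5}\right) 26 = -75 + \left(-8 - \frac{11}{5}\right) 26 = -75 - \frac{1326}{5} = - \frac{1701}{5} \approx -340.2$)
$- R = \left(-1\right) \left(- \frac{1701}{5}\right) = \frac{1701}{5}$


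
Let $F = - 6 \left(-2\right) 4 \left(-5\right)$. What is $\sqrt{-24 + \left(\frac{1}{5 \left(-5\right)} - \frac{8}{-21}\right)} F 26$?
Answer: $- \frac{416 i \sqrt{260841}}{7} \approx - 30352.0 i$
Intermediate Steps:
$F = -240$ ($F = - 6 \left(\left(-8\right) \left(-5\right)\right) = \left(-6\right) 40 = -240$)
$\sqrt{-24 + \left(\frac{1}{5 \left(-5\right)} - \frac{8}{-21}\right)} F 26 = \sqrt{-24 + \left(\frac{1}{5 \left(-5\right)} - \frac{8}{-21}\right)} \left(-240\right) 26 = \sqrt{-24 + \left(\frac{1}{5} \left(- \frac{1}{5}\right) - - \frac{8}{21}\right)} \left(-240\right) 26 = \sqrt{-24 + \left(- \frac{1}{25} + \frac{8}{21}\right)} \left(-240\right) 26 = \sqrt{-24 + \frac{179}{525}} \left(-240\right) 26 = \sqrt{- \frac{12421}{525}} \left(-240\right) 26 = \frac{i \sqrt{260841}}{105} \left(-240\right) 26 = - \frac{16 i \sqrt{260841}}{7} \cdot 26 = - \frac{416 i \sqrt{260841}}{7}$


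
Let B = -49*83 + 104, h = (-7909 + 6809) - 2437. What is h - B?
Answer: 426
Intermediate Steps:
h = -3537 (h = -1100 - 2437 = -3537)
B = -3963 (B = -4067 + 104 = -3963)
h - B = -3537 - 1*(-3963) = -3537 + 3963 = 426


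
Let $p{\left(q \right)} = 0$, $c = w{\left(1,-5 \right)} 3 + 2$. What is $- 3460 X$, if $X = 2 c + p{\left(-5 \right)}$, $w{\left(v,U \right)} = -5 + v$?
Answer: $69200$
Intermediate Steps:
$c = -10$ ($c = \left(-5 + 1\right) 3 + 2 = \left(-4\right) 3 + 2 = -12 + 2 = -10$)
$X = -20$ ($X = 2 \left(-10\right) + 0 = -20 + 0 = -20$)
$- 3460 X = \left(-3460\right) \left(-20\right) = 69200$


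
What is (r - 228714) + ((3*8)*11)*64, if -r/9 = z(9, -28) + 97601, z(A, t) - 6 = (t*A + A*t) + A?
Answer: -1085826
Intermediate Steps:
z(A, t) = 6 + A + 2*A*t (z(A, t) = 6 + ((t*A + A*t) + A) = 6 + ((A*t + A*t) + A) = 6 + (2*A*t + A) = 6 + (A + 2*A*t) = 6 + A + 2*A*t)
r = -874008 (r = -9*((6 + 9 + 2*9*(-28)) + 97601) = -9*((6 + 9 - 504) + 97601) = -9*(-489 + 97601) = -9*97112 = -874008)
(r - 228714) + ((3*8)*11)*64 = (-874008 - 228714) + ((3*8)*11)*64 = -1102722 + (24*11)*64 = -1102722 + 264*64 = -1102722 + 16896 = -1085826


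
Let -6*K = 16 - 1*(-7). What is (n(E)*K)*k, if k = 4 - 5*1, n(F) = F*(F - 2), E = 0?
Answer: 0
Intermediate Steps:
K = -23/6 (K = -(16 - 1*(-7))/6 = -(16 + 7)/6 = -1/6*23 = -23/6 ≈ -3.8333)
n(F) = F*(-2 + F)
k = -1 (k = 4 - 5 = -1)
(n(E)*K)*k = ((0*(-2 + 0))*(-23/6))*(-1) = ((0*(-2))*(-23/6))*(-1) = (0*(-23/6))*(-1) = 0*(-1) = 0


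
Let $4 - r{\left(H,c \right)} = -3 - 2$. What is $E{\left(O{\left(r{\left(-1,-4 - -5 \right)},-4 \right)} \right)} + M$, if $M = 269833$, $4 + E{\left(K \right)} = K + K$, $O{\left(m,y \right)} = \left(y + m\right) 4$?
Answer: $269869$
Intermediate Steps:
$r{\left(H,c \right)} = 9$ ($r{\left(H,c \right)} = 4 - \left(-3 - 2\right) = 4 - -5 = 4 + 5 = 9$)
$O{\left(m,y \right)} = 4 m + 4 y$ ($O{\left(m,y \right)} = \left(m + y\right) 4 = 4 m + 4 y$)
$E{\left(K \right)} = -4 + 2 K$ ($E{\left(K \right)} = -4 + \left(K + K\right) = -4 + 2 K$)
$E{\left(O{\left(r{\left(-1,-4 - -5 \right)},-4 \right)} \right)} + M = \left(-4 + 2 \left(4 \cdot 9 + 4 \left(-4\right)\right)\right) + 269833 = \left(-4 + 2 \left(36 - 16\right)\right) + 269833 = \left(-4 + 2 \cdot 20\right) + 269833 = \left(-4 + 40\right) + 269833 = 36 + 269833 = 269869$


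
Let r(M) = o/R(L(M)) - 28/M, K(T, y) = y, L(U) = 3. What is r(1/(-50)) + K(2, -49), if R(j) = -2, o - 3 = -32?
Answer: 2731/2 ≈ 1365.5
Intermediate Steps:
o = -29 (o = 3 - 32 = -29)
r(M) = 29/2 - 28/M (r(M) = -29/(-2) - 28/M = -29*(-½) - 28/M = 29/2 - 28/M)
r(1/(-50)) + K(2, -49) = (29/2 - 28/(1/(-50))) - 49 = (29/2 - 28/(-1/50)) - 49 = (29/2 - 28*(-50)) - 49 = (29/2 + 1400) - 49 = 2829/2 - 49 = 2731/2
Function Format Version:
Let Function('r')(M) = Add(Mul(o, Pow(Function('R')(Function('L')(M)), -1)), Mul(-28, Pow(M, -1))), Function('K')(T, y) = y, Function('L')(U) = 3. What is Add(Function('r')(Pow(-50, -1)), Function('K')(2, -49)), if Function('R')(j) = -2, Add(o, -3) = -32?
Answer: Rational(2731, 2) ≈ 1365.5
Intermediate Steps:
o = -29 (o = Add(3, -32) = -29)
Function('r')(M) = Add(Rational(29, 2), Mul(-28, Pow(M, -1))) (Function('r')(M) = Add(Mul(-29, Pow(-2, -1)), Mul(-28, Pow(M, -1))) = Add(Mul(-29, Rational(-1, 2)), Mul(-28, Pow(M, -1))) = Add(Rational(29, 2), Mul(-28, Pow(M, -1))))
Add(Function('r')(Pow(-50, -1)), Function('K')(2, -49)) = Add(Add(Rational(29, 2), Mul(-28, Pow(Pow(-50, -1), -1))), -49) = Add(Add(Rational(29, 2), Mul(-28, Pow(Rational(-1, 50), -1))), -49) = Add(Add(Rational(29, 2), Mul(-28, -50)), -49) = Add(Add(Rational(29, 2), 1400), -49) = Add(Rational(2829, 2), -49) = Rational(2731, 2)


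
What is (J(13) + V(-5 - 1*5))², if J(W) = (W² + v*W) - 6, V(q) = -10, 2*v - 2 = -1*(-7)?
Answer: 178929/4 ≈ 44732.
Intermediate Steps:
v = 9/2 (v = 1 + (-1*(-7))/2 = 1 + (½)*7 = 1 + 7/2 = 9/2 ≈ 4.5000)
J(W) = -6 + W² + 9*W/2 (J(W) = (W² + 9*W/2) - 6 = -6 + W² + 9*W/2)
(J(13) + V(-5 - 1*5))² = ((-6 + 13² + (9/2)*13) - 10)² = ((-6 + 169 + 117/2) - 10)² = (443/2 - 10)² = (423/2)² = 178929/4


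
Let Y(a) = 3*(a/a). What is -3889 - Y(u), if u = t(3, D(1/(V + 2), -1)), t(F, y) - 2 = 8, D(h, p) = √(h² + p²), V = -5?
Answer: -3892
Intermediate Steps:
t(F, y) = 10 (t(F, y) = 2 + 8 = 10)
u = 10
Y(a) = 3 (Y(a) = 3*1 = 3)
-3889 - Y(u) = -3889 - 1*3 = -3889 - 3 = -3892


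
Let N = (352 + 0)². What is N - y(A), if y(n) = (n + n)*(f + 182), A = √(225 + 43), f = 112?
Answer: 123904 - 1176*√67 ≈ 1.1428e+5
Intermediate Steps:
A = 2*√67 (A = √268 = 2*√67 ≈ 16.371)
y(n) = 588*n (y(n) = (n + n)*(112 + 182) = (2*n)*294 = 588*n)
N = 123904 (N = 352² = 123904)
N - y(A) = 123904 - 588*2*√67 = 123904 - 1176*√67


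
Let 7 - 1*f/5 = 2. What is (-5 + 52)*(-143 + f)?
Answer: -5546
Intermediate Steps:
f = 25 (f = 35 - 5*2 = 35 - 10 = 25)
(-5 + 52)*(-143 + f) = (-5 + 52)*(-143 + 25) = 47*(-118) = -5546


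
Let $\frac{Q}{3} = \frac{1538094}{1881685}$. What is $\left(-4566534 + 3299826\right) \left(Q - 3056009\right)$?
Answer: $\frac{7284130480707943164}{1881685} \approx 3.8711 \cdot 10^{12}$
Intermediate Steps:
$Q = \frac{4614282}{1881685}$ ($Q = 3 \cdot \frac{1538094}{1881685} = \frac{4614282}{1881685} \approx 2.4522$)
$\left(-4566534 + 3299826\right) \left(Q - 3056009\right) = \left(-4566534 + 3299826\right) \left(\frac{4614282}{1881685} - 3056009\right) = \left(-1266708\right) \left(- \frac{5750441680883}{1881685}\right) = \frac{7284130480707943164}{1881685}$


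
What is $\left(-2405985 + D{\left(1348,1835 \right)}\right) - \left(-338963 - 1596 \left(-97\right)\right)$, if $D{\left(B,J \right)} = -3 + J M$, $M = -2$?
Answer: $-2225507$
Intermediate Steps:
$D{\left(B,J \right)} = -3 - 2 J$ ($D{\left(B,J \right)} = -3 + J \left(-2\right) = -3 - 2 J$)
$\left(-2405985 + D{\left(1348,1835 \right)}\right) - \left(-338963 - 1596 \left(-97\right)\right) = \left(-2405985 - 3673\right) - \left(-338963 - 1596 \left(-97\right)\right) = \left(-2405985 - 3673\right) - \left(-338963 - -154812\right) = \left(-2405985 - 3673\right) - \left(-338963 + 154812\right) = -2409658 - -184151 = -2409658 + 184151 = -2225507$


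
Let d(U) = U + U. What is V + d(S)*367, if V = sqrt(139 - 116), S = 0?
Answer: sqrt(23) ≈ 4.7958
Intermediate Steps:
V = sqrt(23) ≈ 4.7958
d(U) = 2*U
V + d(S)*367 = sqrt(23) + (2*0)*367 = sqrt(23) + 0*367 = sqrt(23) + 0 = sqrt(23)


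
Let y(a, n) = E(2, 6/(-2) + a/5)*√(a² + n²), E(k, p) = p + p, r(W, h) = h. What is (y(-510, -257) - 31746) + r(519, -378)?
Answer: -32124 - 210*√326149 ≈ -1.5205e+5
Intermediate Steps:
E(k, p) = 2*p
y(a, n) = √(a² + n²)*(-6 + 2*a/5) (y(a, n) = (2*(6/(-2) + a/5))*√(a² + n²) = (2*(6*(-½) + a*(⅕)))*√(a² + n²) = (2*(-3 + a/5))*√(a² + n²) = (-6 + 2*a/5)*√(a² + n²) = √(a² + n²)*(-6 + 2*a/5))
(y(-510, -257) - 31746) + r(519, -378) = (2*√((-510)² + (-257)²)*(-15 - 510)/5 - 31746) - 378 = ((⅖)*√(260100 + 66049)*(-525) - 31746) - 378 = ((⅖)*√326149*(-525) - 31746) - 378 = (-210*√326149 - 31746) - 378 = (-31746 - 210*√326149) - 378 = -32124 - 210*√326149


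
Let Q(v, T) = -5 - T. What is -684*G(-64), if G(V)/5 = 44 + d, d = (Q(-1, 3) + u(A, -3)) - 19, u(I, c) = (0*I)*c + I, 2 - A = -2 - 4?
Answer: -85500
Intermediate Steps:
A = 8 (A = 2 - (-2 - 4) = 2 - 1*(-6) = 2 + 6 = 8)
u(I, c) = I (u(I, c) = 0*c + I = 0 + I = I)
d = -19 (d = ((-5 - 1*3) + 8) - 19 = ((-5 - 3) + 8) - 19 = (-8 + 8) - 19 = 0 - 19 = -19)
G(V) = 125 (G(V) = 5*(44 - 19) = 5*25 = 125)
-684*G(-64) = -684*125 = -85500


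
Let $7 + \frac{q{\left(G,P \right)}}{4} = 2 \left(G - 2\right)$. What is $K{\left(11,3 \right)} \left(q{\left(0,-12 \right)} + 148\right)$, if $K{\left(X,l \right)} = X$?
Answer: $1144$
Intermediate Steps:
$q{\left(G,P \right)} = -44 + 8 G$ ($q{\left(G,P \right)} = -28 + 4 \cdot 2 \left(G - 2\right) = -28 + 4 \cdot 2 \left(-2 + G\right) = -28 + 4 \left(-4 + 2 G\right) = -28 + \left(-16 + 8 G\right) = -44 + 8 G$)
$K{\left(11,3 \right)} \left(q{\left(0,-12 \right)} + 148\right) = 11 \left(\left(-44 + 8 \cdot 0\right) + 148\right) = 11 \left(\left(-44 + 0\right) + 148\right) = 11 \left(-44 + 148\right) = 11 \cdot 104 = 1144$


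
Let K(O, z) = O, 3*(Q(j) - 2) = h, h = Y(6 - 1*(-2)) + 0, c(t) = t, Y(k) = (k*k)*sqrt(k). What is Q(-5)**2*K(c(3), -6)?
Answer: 32804/3 + 512*sqrt(2) ≈ 11659.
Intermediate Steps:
Y(k) = k**(5/2) (Y(k) = k**2*sqrt(k) = k**(5/2))
h = 128*sqrt(2) (h = (6 - 1*(-2))**(5/2) + 0 = (6 + 2)**(5/2) + 0 = 8**(5/2) + 0 = 128*sqrt(2) + 0 = 128*sqrt(2) ≈ 181.02)
Q(j) = 2 + 128*sqrt(2)/3 (Q(j) = 2 + (128*sqrt(2))/3 = 2 + 128*sqrt(2)/3)
Q(-5)**2*K(c(3), -6) = (2 + 128*sqrt(2)/3)**2*3 = 3*(2 + 128*sqrt(2)/3)**2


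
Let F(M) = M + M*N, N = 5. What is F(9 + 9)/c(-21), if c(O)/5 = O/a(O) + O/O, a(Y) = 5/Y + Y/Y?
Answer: -1728/2125 ≈ -0.81318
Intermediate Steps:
a(Y) = 1 + 5/Y (a(Y) = 5/Y + 1 = 1 + 5/Y)
F(M) = 6*M (F(M) = M + M*5 = M + 5*M = 6*M)
c(O) = 5 + 5*O²/(5 + O) (c(O) = 5*(O/(((5 + O)/O)) + O/O) = 5*(O*(O/(5 + O)) + 1) = 5*(O²/(5 + O) + 1) = 5*(1 + O²/(5 + O)) = 5 + 5*O²/(5 + O))
F(9 + 9)/c(-21) = (6*(9 + 9))/((5*(5 - 21 + (-21)²)/(5 - 21))) = (6*18)/((5*(5 - 21 + 441)/(-16))) = 108/((5*(-1/16)*425)) = 108/(-2125/16) = 108*(-16/2125) = -1728/2125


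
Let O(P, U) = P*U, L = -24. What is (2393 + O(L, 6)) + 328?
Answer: 2577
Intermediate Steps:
(2393 + O(L, 6)) + 328 = (2393 - 24*6) + 328 = (2393 - 144) + 328 = 2249 + 328 = 2577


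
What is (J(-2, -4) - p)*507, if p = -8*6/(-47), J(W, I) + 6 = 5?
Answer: -48165/47 ≈ -1024.8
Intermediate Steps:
J(W, I) = -1 (J(W, I) = -6 + 5 = -1)
p = 48/47 (p = -48*(-1/47) = 48/47 ≈ 1.0213)
(J(-2, -4) - p)*507 = (-1 - 1*48/47)*507 = (-1 - 48/47)*507 = -95/47*507 = -48165/47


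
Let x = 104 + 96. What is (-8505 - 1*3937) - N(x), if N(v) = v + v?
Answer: -12842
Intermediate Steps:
x = 200
N(v) = 2*v
(-8505 - 1*3937) - N(x) = (-8505 - 1*3937) - 2*200 = (-8505 - 3937) - 1*400 = -12442 - 400 = -12842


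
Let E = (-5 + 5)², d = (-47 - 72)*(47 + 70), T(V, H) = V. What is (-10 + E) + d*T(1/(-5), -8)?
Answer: 13873/5 ≈ 2774.6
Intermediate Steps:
d = -13923 (d = -119*117 = -13923)
E = 0 (E = 0² = 0)
(-10 + E) + d*T(1/(-5), -8) = (-10 + 0) - 13923/(-5) = -10 - 13923*(-⅕) = -10 + 13923/5 = 13873/5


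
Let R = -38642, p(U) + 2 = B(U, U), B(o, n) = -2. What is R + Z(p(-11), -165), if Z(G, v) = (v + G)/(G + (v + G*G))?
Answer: -5912057/153 ≈ -38641.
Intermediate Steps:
p(U) = -4 (p(U) = -2 - 2 = -4)
Z(G, v) = (G + v)/(G + v + G**2) (Z(G, v) = (G + v)/(G + (v + G**2)) = (G + v)/(G + v + G**2))
R + Z(p(-11), -165) = -38642 + (-4 - 165)/(-4 - 165 + (-4)**2) = -38642 - 169/(-4 - 165 + 16) = -38642 - 169/(-153) = -38642 - 1/153*(-169) = -38642 + 169/153 = -5912057/153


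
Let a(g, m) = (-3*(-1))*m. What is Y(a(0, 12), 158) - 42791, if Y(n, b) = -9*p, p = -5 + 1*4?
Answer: -42782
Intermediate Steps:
p = -1 (p = -5 + 4 = -1)
a(g, m) = 3*m
Y(n, b) = 9 (Y(n, b) = -9*(-1) = 9)
Y(a(0, 12), 158) - 42791 = 9 - 42791 = -42782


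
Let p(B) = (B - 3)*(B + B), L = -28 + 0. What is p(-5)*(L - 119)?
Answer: -11760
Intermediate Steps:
L = -28
p(B) = 2*B*(-3 + B) (p(B) = (-3 + B)*(2*B) = 2*B*(-3 + B))
p(-5)*(L - 119) = (2*(-5)*(-3 - 5))*(-28 - 119) = (2*(-5)*(-8))*(-147) = 80*(-147) = -11760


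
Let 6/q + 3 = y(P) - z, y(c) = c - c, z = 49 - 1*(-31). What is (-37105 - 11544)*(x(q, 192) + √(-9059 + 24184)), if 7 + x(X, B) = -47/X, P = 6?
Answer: -187736491/6 - 2675695*√5 ≈ -3.7272e+7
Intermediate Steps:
z = 80 (z = 49 + 31 = 80)
y(c) = 0
q = -6/83 (q = 6/(-3 + (0 - 1*80)) = 6/(-3 + (0 - 80)) = 6/(-3 - 80) = 6/(-83) = 6*(-1/83) = -6/83 ≈ -0.072289)
x(X, B) = -7 - 47/X
(-37105 - 11544)*(x(q, 192) + √(-9059 + 24184)) = (-37105 - 11544)*((-7 - 47/(-6/83)) + √(-9059 + 24184)) = -48649*((-7 - 47*(-83/6)) + √15125) = -48649*((-7 + 3901/6) + 55*√5) = -48649*(3859/6 + 55*√5) = -187736491/6 - 2675695*√5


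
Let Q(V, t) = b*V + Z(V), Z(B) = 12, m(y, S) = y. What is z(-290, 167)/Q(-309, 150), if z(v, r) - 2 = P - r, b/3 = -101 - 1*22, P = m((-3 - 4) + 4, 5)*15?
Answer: -70/38011 ≈ -0.0018416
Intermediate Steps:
P = -45 (P = ((-3 - 4) + 4)*15 = (-7 + 4)*15 = -3*15 = -45)
b = -369 (b = 3*(-101 - 1*22) = 3*(-101 - 22) = 3*(-123) = -369)
Q(V, t) = 12 - 369*V (Q(V, t) = -369*V + 12 = 12 - 369*V)
z(v, r) = -43 - r (z(v, r) = 2 + (-45 - r) = -43 - r)
z(-290, 167)/Q(-309, 150) = (-43 - 1*167)/(12 - 369*(-309)) = (-43 - 167)/(12 + 114021) = -210/114033 = -210*1/114033 = -70/38011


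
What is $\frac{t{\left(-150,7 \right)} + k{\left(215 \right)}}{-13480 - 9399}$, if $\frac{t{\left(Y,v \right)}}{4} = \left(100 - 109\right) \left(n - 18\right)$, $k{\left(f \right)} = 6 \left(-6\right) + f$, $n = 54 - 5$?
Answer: $\frac{937}{22879} \approx 0.040955$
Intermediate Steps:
$n = 49$
$k{\left(f \right)} = -36 + f$
$t{\left(Y,v \right)} = -1116$ ($t{\left(Y,v \right)} = 4 \left(100 - 109\right) \left(49 - 18\right) = 4 \left(\left(-9\right) 31\right) = 4 \left(-279\right) = -1116$)
$\frac{t{\left(-150,7 \right)} + k{\left(215 \right)}}{-13480 - 9399} = \frac{-1116 + \left(-36 + 215\right)}{-13480 - 9399} = \frac{-1116 + 179}{-22879} = \left(-937\right) \left(- \frac{1}{22879}\right) = \frac{937}{22879}$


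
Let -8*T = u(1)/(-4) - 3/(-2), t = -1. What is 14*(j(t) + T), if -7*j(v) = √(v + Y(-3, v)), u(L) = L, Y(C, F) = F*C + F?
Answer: -67/16 ≈ -4.1875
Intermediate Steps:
Y(C, F) = F + C*F (Y(C, F) = C*F + F = F + C*F)
T = -5/32 (T = -(1/(-4) - 3/(-2))/8 = -(1*(-¼) - 3*(-½))/8 = -(-¼ + 3/2)/8 = -⅛*5/4 = -5/32 ≈ -0.15625)
j(v) = -√(-v)/7 (j(v) = -√(v + v*(1 - 3))/7 = -√(v + v*(-2))/7 = -√(v - 2*v)/7 = -√(-v)/7)
14*(j(t) + T) = 14*(-√1/7 - 5/32) = 14*(-⅐*1 - 5/32) = 14*(-⅐ - 5/32) = 14*(-67/224) = -67/16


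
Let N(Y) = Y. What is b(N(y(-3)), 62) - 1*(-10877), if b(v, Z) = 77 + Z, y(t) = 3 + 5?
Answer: 11016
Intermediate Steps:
y(t) = 8
b(N(y(-3)), 62) - 1*(-10877) = (77 + 62) - 1*(-10877) = 139 + 10877 = 11016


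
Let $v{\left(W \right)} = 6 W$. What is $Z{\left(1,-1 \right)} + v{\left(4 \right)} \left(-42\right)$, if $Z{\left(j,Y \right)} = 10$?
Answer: $-998$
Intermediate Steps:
$Z{\left(1,-1 \right)} + v{\left(4 \right)} \left(-42\right) = 10 + 6 \cdot 4 \left(-42\right) = 10 + 24 \left(-42\right) = 10 - 1008 = -998$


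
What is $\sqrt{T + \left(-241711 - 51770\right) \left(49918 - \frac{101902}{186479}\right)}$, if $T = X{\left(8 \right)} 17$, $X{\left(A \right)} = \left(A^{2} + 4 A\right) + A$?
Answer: $\frac{2 i \sqrt{127359760036461848873}}{186479} \approx 1.2104 \cdot 10^{5} i$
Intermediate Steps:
$X{\left(A \right)} = A^{2} + 5 A$
$T = 1768$ ($T = 8 \left(5 + 8\right) 17 = 8 \cdot 13 \cdot 17 = 104 \cdot 17 = 1768$)
$\sqrt{T + \left(-241711 - 51770\right) \left(49918 - \frac{101902}{186479}\right)} = \sqrt{1768 + \left(-241711 - 51770\right) \left(49918 - \frac{101902}{186479}\right)} = \sqrt{1768 - 293481 \left(49918 - \frac{101902}{186479}\right)} = \sqrt{1768 - \frac{2731884564090420}{186479}} = \sqrt{- \frac{2731884234395548}{186479}} = \frac{2 i \sqrt{127359760036461848873}}{186479}$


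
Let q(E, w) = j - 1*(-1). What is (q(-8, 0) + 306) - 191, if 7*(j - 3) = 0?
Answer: 119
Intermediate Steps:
j = 3 (j = 3 + (⅐)*0 = 3 + 0 = 3)
q(E, w) = 4 (q(E, w) = 3 - 1*(-1) = 3 + 1 = 4)
(q(-8, 0) + 306) - 191 = (4 + 306) - 191 = 310 - 191 = 119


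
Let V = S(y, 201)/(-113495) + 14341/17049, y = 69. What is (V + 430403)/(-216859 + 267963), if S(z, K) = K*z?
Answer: 832820976259979/98885026535520 ≈ 8.4221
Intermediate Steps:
V = 1391179214/1934976255 (V = (201*69)/(-113495) + 14341/17049 = 13869*(-1/113495) + 14341*(1/17049) = -13869/113495 + 14341/17049 = 1391179214/1934976255 ≈ 0.71896)
(V + 430403)/(-216859 + 267963) = (1391179214/1934976255 + 430403)/(-216859 + 267963) = (832820976259979/1934976255)/51104 = (832820976259979/1934976255)*(1/51104) = 832820976259979/98885026535520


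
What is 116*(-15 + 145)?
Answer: 15080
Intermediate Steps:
116*(-15 + 145) = 116*130 = 15080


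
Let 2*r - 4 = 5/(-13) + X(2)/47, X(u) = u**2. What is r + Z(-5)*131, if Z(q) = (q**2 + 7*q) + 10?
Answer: 2261/1222 ≈ 1.8502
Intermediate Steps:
Z(q) = 10 + q**2 + 7*q
r = 2261/1222 (r = 2 + (5/(-13) + 2**2/47)/2 = 2 + (5*(-1/13) + 4*(1/47))/2 = 2 + (-5/13 + 4/47)/2 = 2 + (1/2)*(-183/611) = 2 - 183/1222 = 2261/1222 ≈ 1.8502)
r + Z(-5)*131 = 2261/1222 + (10 + (-5)**2 + 7*(-5))*131 = 2261/1222 + (10 + 25 - 35)*131 = 2261/1222 + 0*131 = 2261/1222 + 0 = 2261/1222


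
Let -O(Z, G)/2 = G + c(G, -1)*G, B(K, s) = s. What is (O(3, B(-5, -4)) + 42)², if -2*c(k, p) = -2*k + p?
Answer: 484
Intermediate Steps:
c(k, p) = k - p/2 (c(k, p) = -(-2*k + p)/2 = -(p - 2*k)/2 = k - p/2)
O(Z, G) = -2*G - 2*G*(½ + G) (O(Z, G) = -2*(G + (G - ½*(-1))*G) = -2*(G + (G + ½)*G) = -2*(G + (½ + G)*G) = -2*(G + G*(½ + G)) = -2*G - 2*G*(½ + G))
(O(3, B(-5, -4)) + 42)² = (-1*(-4)*(3 + 2*(-4)) + 42)² = (-1*(-4)*(3 - 8) + 42)² = (-1*(-4)*(-5) + 42)² = (-20 + 42)² = 22² = 484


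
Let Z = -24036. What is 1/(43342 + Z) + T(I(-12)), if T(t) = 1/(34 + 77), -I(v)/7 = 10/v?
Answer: 19417/2142966 ≈ 0.0090608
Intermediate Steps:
I(v) = -70/v
T(t) = 1/111
1/(43342 + Z) + T(I(-12)) = 1/(43342 - 24036) + 1/111 = 1/19306 + 1/111 = 19417/2142966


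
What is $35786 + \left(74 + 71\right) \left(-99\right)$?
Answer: $21431$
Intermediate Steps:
$35786 + \left(74 + 71\right) \left(-99\right) = 35786 + 145 \left(-99\right) = 35786 - 14355 = 21431$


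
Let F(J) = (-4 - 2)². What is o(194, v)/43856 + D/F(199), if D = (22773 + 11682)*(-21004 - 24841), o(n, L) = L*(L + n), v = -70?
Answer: -1443218256835/32892 ≈ -4.3878e+7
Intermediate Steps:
F(J) = 36 (F(J) = (-6)² = 36)
D = -1579589475 (D = 34455*(-45845) = -1579589475)
o(194, v)/43856 + D/F(199) = -70*(-70 + 194)/43856 - 1579589475/36 = -70*124*(1/43856) - 1579589475*1/36 = -8680*1/43856 - 526529825/12 = -1085/5482 - 526529825/12 = -1443218256835/32892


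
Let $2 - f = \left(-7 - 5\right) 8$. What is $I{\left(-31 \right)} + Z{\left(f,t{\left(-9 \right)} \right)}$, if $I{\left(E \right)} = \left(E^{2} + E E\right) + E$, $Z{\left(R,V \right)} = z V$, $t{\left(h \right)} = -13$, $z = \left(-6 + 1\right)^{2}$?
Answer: $1566$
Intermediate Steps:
$z = 25$ ($z = \left(-5\right)^{2} = 25$)
$f = 98$ ($f = 2 - \left(-7 - 5\right) 8 = 2 - \left(-12\right) 8 = 2 - -96 = 2 + 96 = 98$)
$Z{\left(R,V \right)} = 25 V$
$I{\left(E \right)} = E + 2 E^{2}$ ($I{\left(E \right)} = \left(E^{2} + E^{2}\right) + E = 2 E^{2} + E = E + 2 E^{2}$)
$I{\left(-31 \right)} + Z{\left(f,t{\left(-9 \right)} \right)} = - 31 \left(1 + 2 \left(-31\right)\right) + 25 \left(-13\right) = - 31 \left(1 - 62\right) - 325 = \left(-31\right) \left(-61\right) - 325 = 1891 - 325 = 1566$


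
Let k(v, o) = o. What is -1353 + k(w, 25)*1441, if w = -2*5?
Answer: 34672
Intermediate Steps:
w = -10
-1353 + k(w, 25)*1441 = -1353 + 25*1441 = -1353 + 36025 = 34672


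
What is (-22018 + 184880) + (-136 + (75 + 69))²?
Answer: 162926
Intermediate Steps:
(-22018 + 184880) + (-136 + (75 + 69))² = 162862 + (-136 + 144)² = 162862 + 8² = 162862 + 64 = 162926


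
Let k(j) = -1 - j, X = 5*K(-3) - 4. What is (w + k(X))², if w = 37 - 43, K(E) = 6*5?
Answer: 23409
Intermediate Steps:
K(E) = 30
w = -6
X = 146 (X = 5*30 - 4 = 150 - 4 = 146)
(w + k(X))² = (-6 + (-1 - 1*146))² = (-6 + (-1 - 146))² = (-6 - 147)² = (-153)² = 23409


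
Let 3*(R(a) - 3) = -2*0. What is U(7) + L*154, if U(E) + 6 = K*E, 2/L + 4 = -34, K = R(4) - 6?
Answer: -667/19 ≈ -35.105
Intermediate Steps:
R(a) = 3 (R(a) = 3 + (-2*0)/3 = 3 + (⅓)*0 = 3 + 0 = 3)
K = -3 (K = 3 - 6 = -3)
L = -1/19 (L = 2/(-4 - 34) = 2/(-38) = 2*(-1/38) = -1/19 ≈ -0.052632)
U(E) = -6 - 3*E
U(7) + L*154 = (-6 - 3*7) - 1/19*154 = (-6 - 21) - 154/19 = -27 - 154/19 = -667/19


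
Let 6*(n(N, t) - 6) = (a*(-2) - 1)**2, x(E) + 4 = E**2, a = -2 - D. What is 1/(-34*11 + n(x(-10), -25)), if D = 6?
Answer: -2/661 ≈ -0.0030257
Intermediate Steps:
a = -8 (a = -2 - 1*6 = -2 - 6 = -8)
x(E) = -4 + E**2
n(N, t) = 87/2 (n(N, t) = 6 + (-8*(-2) - 1)**2/6 = 6 + (16 - 1)**2/6 = 6 + (1/6)*15**2 = 6 + (1/6)*225 = 6 + 75/2 = 87/2)
1/(-34*11 + n(x(-10), -25)) = 1/(-34*11 + 87/2) = 1/(-374 + 87/2) = 1/(-661/2) = -2/661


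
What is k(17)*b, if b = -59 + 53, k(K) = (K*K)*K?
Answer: -29478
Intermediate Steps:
k(K) = K³ (k(K) = K²*K = K³)
b = -6
k(17)*b = 17³*(-6) = 4913*(-6) = -29478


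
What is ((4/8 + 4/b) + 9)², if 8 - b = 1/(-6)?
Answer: 958441/9604 ≈ 99.796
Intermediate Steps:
b = 49/6 (b = 8 - 1/(-6) = 8 - 1*(-⅙) = 8 + ⅙ = 49/6 ≈ 8.1667)
((4/8 + 4/b) + 9)² = ((4/8 + 4/(49/6)) + 9)² = ((4*(⅛) + 4*(6/49)) + 9)² = ((½ + 24/49) + 9)² = (97/98 + 9)² = (979/98)² = 958441/9604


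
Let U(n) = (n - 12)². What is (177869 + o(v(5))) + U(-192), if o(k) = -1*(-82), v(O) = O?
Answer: 219567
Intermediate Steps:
o(k) = 82
U(n) = (-12 + n)²
(177869 + o(v(5))) + U(-192) = (177869 + 82) + (-12 - 192)² = 177951 + (-204)² = 177951 + 41616 = 219567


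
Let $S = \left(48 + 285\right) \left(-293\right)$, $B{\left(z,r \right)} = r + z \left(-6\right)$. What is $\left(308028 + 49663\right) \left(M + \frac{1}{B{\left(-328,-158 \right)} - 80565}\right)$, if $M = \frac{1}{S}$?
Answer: $- \frac{63069507884}{7684046595} \approx -8.2079$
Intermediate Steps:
$B{\left(z,r \right)} = r - 6 z$
$S = -97569$ ($S = 333 \left(-293\right) = -97569$)
$M = - \frac{1}{97569}$ ($M = \frac{1}{-97569} = - \frac{1}{97569} \approx -1.0249 \cdot 10^{-5}$)
$\left(308028 + 49663\right) \left(M + \frac{1}{B{\left(-328,-158 \right)} - 80565}\right) = \left(308028 + 49663\right) \left(- \frac{1}{97569} + \frac{1}{\left(-158 - -1968\right) - 80565}\right) = 357691 \left(- \frac{1}{97569} + \frac{1}{\left(-158 + 1968\right) - 80565}\right) = 357691 \left(- \frac{1}{97569} + \frac{1}{1810 - 80565}\right) = 357691 \left(- \frac{1}{97569} + \frac{1}{-78755}\right) = 357691 \left(- \frac{1}{97569} - \frac{1}{78755}\right) = 357691 \left(- \frac{176324}{7684046595}\right) = - \frac{63069507884}{7684046595}$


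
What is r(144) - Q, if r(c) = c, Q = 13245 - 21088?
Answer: 7987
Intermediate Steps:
Q = -7843
r(144) - Q = 144 - 1*(-7843) = 144 + 7843 = 7987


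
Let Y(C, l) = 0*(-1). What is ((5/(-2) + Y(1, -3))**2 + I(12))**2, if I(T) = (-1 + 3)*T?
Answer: 14641/16 ≈ 915.06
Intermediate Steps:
Y(C, l) = 0
I(T) = 2*T
((5/(-2) + Y(1, -3))**2 + I(12))**2 = ((5/(-2) + 0)**2 + 2*12)**2 = ((5*(-1/2) + 0)**2 + 24)**2 = ((-5/2 + 0)**2 + 24)**2 = ((-5/2)**2 + 24)**2 = (25/4 + 24)**2 = (121/4)**2 = 14641/16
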